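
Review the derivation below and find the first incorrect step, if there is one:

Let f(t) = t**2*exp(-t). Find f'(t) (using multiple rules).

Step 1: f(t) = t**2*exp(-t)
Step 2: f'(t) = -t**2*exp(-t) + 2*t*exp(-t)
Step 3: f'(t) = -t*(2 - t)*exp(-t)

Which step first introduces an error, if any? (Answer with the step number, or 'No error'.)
Step 3

Step 3 is incorrect due to a sign flip.
The step shows: -t*(2 - t)*exp(-t)
The correct value should be: t*(2 - t)*exp(-t)

Explanation: The sign of the whole expression was flipped: the term t*(2 - t)*exp(-t) was incorrectly written as -t*(2 - t)*exp(-t)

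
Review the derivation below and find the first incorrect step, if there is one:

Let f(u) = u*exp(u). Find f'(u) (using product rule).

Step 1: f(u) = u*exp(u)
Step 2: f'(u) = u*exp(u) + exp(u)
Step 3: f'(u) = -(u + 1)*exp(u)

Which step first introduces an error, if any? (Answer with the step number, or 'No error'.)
Step 3

Step 3 is incorrect due to a sign flip.
The step shows: -(u + 1)*exp(u)
The correct value should be: (u + 1)*exp(u)

Explanation: The sign of the whole expression was flipped: the term (u + 1)*exp(u) was incorrectly written as -(u + 1)*exp(u)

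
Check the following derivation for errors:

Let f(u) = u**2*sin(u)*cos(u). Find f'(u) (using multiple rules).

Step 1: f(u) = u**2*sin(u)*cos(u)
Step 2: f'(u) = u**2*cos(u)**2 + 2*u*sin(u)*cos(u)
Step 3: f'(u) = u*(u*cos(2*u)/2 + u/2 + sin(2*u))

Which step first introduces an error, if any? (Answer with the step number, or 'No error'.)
Step 2

Step 2 is incorrect due to a dropped term.
The step shows: u**2*cos(u)**2 + 2*u*sin(u)*cos(u)
The correct value should be: -u**2*sin(u)**2 + u**2*cos(u)**2 + 2*u*sin(u)*cos(u)

Explanation: A term was dropped: the term -u**2*sin(u)**2 was incorrectly omitted
The later steps are derived from this incorrect expression, so the error originates in Step 2.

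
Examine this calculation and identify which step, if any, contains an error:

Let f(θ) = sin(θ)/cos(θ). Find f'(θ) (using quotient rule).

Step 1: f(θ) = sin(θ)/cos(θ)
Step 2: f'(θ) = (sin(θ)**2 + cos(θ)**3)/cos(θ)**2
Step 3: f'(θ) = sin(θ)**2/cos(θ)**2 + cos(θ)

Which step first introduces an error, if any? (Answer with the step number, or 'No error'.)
Step 2

Step 2 is incorrect due to a wrong exponent.
The step shows: (sin(θ)**2 + cos(θ)**3)/cos(θ)**2
The correct value should be: (sin(θ)**2 + cos(θ)**2)/cos(θ)**2

Explanation: The exponent 2 on cos(θ) was incorrectly written as 3: the term (sin(θ)**2 + cos(θ)**2)/cos(θ)**2 was incorrectly written as (sin(θ)**2 + cos(θ)**3)/cos(θ)**2
The later steps are derived from this incorrect expression, so the error originates in Step 2.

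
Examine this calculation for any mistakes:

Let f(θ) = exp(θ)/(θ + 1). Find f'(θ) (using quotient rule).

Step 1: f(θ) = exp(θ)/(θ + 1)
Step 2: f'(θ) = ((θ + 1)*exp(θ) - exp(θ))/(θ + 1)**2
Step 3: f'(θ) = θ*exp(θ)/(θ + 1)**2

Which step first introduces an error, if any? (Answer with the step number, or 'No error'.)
No error

All steps in this derivation are correct.
The final answer f'(θ) = θ*exp(θ)/(θ + 1)**2 is valid.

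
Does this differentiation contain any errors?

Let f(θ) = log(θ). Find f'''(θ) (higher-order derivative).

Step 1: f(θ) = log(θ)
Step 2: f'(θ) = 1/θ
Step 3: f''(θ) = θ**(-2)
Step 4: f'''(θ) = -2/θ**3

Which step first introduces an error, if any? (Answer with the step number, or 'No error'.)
Step 3

Step 3 is incorrect due to a sign flip.
The step shows: θ**(-2)
The correct value should be: -1/θ**2

Explanation: The sign of the whole expression was flipped: the term -1/θ**2 was incorrectly written as θ**(-2)
The later steps are derived from this incorrect expression, so the error originates in Step 3.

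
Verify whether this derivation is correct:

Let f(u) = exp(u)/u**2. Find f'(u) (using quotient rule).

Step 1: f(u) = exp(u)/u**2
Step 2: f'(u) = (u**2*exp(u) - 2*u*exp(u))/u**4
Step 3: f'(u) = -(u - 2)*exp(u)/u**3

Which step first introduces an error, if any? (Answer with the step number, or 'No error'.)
Step 3

Step 3 is incorrect due to a sign flip.
The step shows: -(u - 2)*exp(u)/u**3
The correct value should be: (u - 2)*exp(u)/u**3

Explanation: The sign of the whole expression was flipped: the term (u - 2)*exp(u)/u**3 was incorrectly written as -(u - 2)*exp(u)/u**3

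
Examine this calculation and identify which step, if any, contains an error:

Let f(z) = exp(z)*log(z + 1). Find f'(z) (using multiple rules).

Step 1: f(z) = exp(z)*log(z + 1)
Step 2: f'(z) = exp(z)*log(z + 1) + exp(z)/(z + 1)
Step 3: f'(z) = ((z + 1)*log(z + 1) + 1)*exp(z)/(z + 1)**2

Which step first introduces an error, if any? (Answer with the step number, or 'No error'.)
Step 3

Step 3 is incorrect due to a wrong exponent.
The step shows: ((z + 1)*log(z + 1) + 1)*exp(z)/(z + 1)**2
The correct value should be: ((z + 1)*log(z + 1) + 1)*exp(z)/(z + 1)

Explanation: The exponent -1 on z + 1 was incorrectly written as -2: the term ((z + 1)*log(z + 1) + 1)*exp(z)/(z + 1) was incorrectly written as ((z + 1)*log(z + 1) + 1)*exp(z)/(z + 1)**2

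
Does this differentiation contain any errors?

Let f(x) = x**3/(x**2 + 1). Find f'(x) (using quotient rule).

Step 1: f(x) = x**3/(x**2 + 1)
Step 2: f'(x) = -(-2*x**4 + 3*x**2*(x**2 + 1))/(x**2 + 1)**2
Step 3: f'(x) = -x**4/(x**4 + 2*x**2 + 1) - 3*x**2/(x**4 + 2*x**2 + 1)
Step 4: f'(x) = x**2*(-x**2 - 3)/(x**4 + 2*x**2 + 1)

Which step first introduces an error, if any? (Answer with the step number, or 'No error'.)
Step 2

Step 2 is incorrect due to a sign flip.
The step shows: -(-2*x**4 + 3*x**2*(x**2 + 1))/(x**2 + 1)**2
The correct value should be: (-2*x**4 + 3*x**2*(x**2 + 1))/(x**2 + 1)**2

Explanation: The sign of the whole expression was flipped: the term (-2*x**4 + 3*x**2*(x**2 + 1))/(x**2 + 1)**2 was incorrectly written as -(-2*x**4 + 3*x**2*(x**2 + 1))/(x**2 + 1)**2
The later steps are derived from this incorrect expression, so the error originates in Step 2.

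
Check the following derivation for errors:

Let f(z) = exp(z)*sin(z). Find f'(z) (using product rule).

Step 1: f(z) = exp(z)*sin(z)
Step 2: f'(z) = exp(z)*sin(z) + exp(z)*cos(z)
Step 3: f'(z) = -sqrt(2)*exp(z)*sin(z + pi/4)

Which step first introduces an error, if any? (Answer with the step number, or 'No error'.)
Step 3

Step 3 is incorrect due to a sign flip.
The step shows: -sqrt(2)*exp(z)*sin(z + pi/4)
The correct value should be: sqrt(2)*exp(z)*sin(z + pi/4)

Explanation: The sign of the whole expression was flipped: the term sqrt(2)*exp(z)*sin(z + pi/4) was incorrectly written as -sqrt(2)*exp(z)*sin(z + pi/4)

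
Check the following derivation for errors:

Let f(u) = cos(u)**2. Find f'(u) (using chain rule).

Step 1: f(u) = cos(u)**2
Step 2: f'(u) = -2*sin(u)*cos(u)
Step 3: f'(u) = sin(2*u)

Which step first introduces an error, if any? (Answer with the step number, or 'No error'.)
Step 3

Step 3 is incorrect due to a sign flip.
The step shows: sin(2*u)
The correct value should be: -sin(2*u)

Explanation: The sign of the whole expression was flipped: the term -sin(2*u) was incorrectly written as sin(2*u)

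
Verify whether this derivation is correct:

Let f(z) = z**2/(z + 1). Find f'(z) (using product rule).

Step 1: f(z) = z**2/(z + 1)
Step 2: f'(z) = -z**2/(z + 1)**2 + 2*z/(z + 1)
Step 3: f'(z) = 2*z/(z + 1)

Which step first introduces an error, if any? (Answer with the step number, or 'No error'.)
Step 3

Step 3 is incorrect due to a dropped term.
The step shows: 2*z/(z + 1)
The correct value should be: -z**2/(z**2 + 2*z + 1) + 2*z/(z + 1)

Explanation: A term was dropped: the term -z**2/(z**2 + 2*z + 1) was incorrectly omitted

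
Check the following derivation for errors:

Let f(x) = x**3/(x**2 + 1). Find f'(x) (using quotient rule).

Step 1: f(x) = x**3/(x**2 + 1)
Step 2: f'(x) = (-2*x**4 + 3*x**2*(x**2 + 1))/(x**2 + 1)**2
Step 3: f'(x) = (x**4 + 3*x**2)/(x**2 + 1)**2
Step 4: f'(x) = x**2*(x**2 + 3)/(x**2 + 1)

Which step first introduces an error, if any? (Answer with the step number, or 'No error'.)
Step 4

Step 4 is incorrect due to a wrong exponent.
The step shows: x**2*(x**2 + 3)/(x**2 + 1)
The correct value should be: x**2*(x**2 + 3)/(x**2 + 1)**2

Explanation: The exponent -2 on x**2 + 1 was incorrectly written as -1: the term x**2*(x**2 + 3)/(x**2 + 1)**2 was incorrectly written as x**2*(x**2 + 3)/(x**2 + 1)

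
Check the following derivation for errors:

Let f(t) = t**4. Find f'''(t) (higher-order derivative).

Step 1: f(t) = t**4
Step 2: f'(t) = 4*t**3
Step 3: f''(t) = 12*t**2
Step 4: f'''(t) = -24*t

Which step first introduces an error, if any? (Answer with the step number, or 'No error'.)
Step 4

Step 4 is incorrect due to a sign flip.
The step shows: -24*t
The correct value should be: 24*t

Explanation: The sign of the whole expression was flipped: the term 24*t was incorrectly written as -24*t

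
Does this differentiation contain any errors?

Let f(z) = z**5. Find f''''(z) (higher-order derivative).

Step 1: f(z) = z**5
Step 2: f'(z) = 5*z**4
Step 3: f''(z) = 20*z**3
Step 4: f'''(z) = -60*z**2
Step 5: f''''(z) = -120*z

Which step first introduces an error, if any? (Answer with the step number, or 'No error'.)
Step 4

Step 4 is incorrect due to a sign flip.
The step shows: -60*z**2
The correct value should be: 60*z**2

Explanation: The sign of the whole expression was flipped: the term 60*z**2 was incorrectly written as -60*z**2
The later steps are derived from this incorrect expression, so the error originates in Step 4.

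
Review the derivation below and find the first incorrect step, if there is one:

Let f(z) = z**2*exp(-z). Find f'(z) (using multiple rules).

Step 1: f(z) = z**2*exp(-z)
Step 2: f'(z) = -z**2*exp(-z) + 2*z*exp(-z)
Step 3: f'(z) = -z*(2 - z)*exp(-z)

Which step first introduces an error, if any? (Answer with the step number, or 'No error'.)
Step 3

Step 3 is incorrect due to a sign flip.
The step shows: -z*(2 - z)*exp(-z)
The correct value should be: z*(2 - z)*exp(-z)

Explanation: The sign of the whole expression was flipped: the term z*(2 - z)*exp(-z) was incorrectly written as -z*(2 - z)*exp(-z)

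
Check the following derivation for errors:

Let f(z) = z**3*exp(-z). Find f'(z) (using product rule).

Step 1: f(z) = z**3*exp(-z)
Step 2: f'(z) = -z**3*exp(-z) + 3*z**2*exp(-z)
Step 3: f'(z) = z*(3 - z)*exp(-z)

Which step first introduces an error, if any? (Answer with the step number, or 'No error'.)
Step 3

Step 3 is incorrect due to a wrong exponent.
The step shows: z*(3 - z)*exp(-z)
The correct value should be: z**2*(3 - z)*exp(-z)

Explanation: The exponent 2 on z was incorrectly written as 1: the term z**2*(3 - z)*exp(-z) was incorrectly written as z*(3 - z)*exp(-z)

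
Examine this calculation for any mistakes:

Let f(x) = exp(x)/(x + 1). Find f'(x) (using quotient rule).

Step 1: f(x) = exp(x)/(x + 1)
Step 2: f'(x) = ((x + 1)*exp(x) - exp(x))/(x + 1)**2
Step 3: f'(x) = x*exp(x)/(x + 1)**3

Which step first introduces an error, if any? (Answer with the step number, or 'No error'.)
Step 3

Step 3 is incorrect due to a wrong exponent.
The step shows: x*exp(x)/(x + 1)**3
The correct value should be: x*exp(x)/(x + 1)**2

Explanation: The exponent -2 on x + 1 was incorrectly written as -3: the term x*exp(x)/(x + 1)**2 was incorrectly written as x*exp(x)/(x + 1)**3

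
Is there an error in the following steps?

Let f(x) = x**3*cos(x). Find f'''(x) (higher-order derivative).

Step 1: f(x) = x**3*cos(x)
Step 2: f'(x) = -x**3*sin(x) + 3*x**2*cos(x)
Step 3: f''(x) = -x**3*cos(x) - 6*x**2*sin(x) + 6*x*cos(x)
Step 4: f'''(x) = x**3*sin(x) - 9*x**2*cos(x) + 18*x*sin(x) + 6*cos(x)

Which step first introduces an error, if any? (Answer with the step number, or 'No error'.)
Step 4

Step 4 is incorrect due to a sign flip.
The step shows: x**3*sin(x) - 9*x**2*cos(x) + 18*x*sin(x) + 6*cos(x)
The correct value should be: x**3*sin(x) - 9*x**2*cos(x) - 18*x*sin(x) + 6*cos(x)

Explanation: The sign of one term was flipped: the term -18*x*sin(x) was incorrectly written as 18*x*sin(x)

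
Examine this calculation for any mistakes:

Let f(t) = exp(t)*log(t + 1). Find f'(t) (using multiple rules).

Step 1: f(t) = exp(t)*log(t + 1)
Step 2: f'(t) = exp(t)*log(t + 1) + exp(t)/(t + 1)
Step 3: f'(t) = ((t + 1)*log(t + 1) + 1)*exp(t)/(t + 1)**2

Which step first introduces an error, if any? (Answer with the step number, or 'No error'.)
Step 3

Step 3 is incorrect due to a wrong exponent.
The step shows: ((t + 1)*log(t + 1) + 1)*exp(t)/(t + 1)**2
The correct value should be: ((t + 1)*log(t + 1) + 1)*exp(t)/(t + 1)

Explanation: The exponent -1 on t + 1 was incorrectly written as -2: the term ((t + 1)*log(t + 1) + 1)*exp(t)/(t + 1) was incorrectly written as ((t + 1)*log(t + 1) + 1)*exp(t)/(t + 1)**2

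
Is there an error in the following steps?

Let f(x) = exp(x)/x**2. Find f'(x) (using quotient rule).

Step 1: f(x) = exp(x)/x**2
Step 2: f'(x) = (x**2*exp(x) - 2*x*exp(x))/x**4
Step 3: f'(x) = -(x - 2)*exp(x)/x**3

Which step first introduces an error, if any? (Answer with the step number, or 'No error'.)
Step 3

Step 3 is incorrect due to a sign flip.
The step shows: -(x - 2)*exp(x)/x**3
The correct value should be: (x - 2)*exp(x)/x**3

Explanation: The sign of the whole expression was flipped: the term (x - 2)*exp(x)/x**3 was incorrectly written as -(x - 2)*exp(x)/x**3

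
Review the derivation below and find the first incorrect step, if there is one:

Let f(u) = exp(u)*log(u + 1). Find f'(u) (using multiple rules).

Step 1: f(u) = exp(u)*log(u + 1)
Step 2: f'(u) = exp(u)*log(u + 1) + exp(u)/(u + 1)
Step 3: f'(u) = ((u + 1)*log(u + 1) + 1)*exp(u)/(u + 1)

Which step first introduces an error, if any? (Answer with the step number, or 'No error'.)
No error

All steps in this derivation are correct.
The final answer f'(u) = ((u + 1)*log(u + 1) + 1)*exp(u)/(u + 1) is valid.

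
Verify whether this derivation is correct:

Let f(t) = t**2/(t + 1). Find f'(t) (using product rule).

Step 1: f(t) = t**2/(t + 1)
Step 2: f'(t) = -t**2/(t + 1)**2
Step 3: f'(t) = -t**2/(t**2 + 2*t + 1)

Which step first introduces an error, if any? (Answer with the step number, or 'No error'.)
Step 2

Step 2 is incorrect due to a dropped term.
The step shows: -t**2/(t + 1)**2
The correct value should be: -t**2/(t + 1)**2 + 2*t/(t + 1)

Explanation: A term was dropped: the term 2*t/(t + 1) was incorrectly omitted
The later steps are derived from this incorrect expression, so the error originates in Step 2.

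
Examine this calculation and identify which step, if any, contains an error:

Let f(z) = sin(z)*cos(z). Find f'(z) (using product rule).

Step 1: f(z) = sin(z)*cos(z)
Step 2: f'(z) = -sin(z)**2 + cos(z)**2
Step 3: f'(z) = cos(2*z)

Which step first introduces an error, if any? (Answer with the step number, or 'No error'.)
No error

All steps in this derivation are correct.
The final answer f'(z) = cos(2*z) is valid.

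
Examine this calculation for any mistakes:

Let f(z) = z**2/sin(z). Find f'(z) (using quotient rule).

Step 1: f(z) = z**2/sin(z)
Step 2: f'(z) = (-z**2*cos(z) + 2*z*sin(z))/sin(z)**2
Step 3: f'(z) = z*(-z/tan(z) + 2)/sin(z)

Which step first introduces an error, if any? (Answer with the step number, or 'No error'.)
No error

All steps in this derivation are correct.
The final answer f'(z) = z*(-z/tan(z) + 2)/sin(z) is valid.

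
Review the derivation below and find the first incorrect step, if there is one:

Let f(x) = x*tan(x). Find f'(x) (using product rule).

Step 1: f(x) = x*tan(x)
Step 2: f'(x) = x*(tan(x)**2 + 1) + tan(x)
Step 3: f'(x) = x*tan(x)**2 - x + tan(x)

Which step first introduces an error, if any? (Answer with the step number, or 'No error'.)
Step 3

Step 3 is incorrect due to a sign flip.
The step shows: x*tan(x)**2 - x + tan(x)
The correct value should be: x*tan(x)**2 + x + tan(x)

Explanation: The sign of one term was flipped: the term x was incorrectly written as -x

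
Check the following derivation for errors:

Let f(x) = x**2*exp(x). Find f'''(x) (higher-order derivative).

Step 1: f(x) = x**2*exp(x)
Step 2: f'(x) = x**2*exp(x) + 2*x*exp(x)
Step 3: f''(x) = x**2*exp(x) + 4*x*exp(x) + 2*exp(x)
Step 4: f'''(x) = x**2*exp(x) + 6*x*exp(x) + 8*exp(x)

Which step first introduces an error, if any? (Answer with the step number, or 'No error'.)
Step 4

Step 4 is incorrect due to a wrong coefficient.
The step shows: x**2*exp(x) + 6*x*exp(x) + 8*exp(x)
The correct value should be: x**2*exp(x) + 6*x*exp(x) + 6*exp(x)

Explanation: The coefficient 6 was incorrectly written as 8: the term 6*exp(x) was incorrectly written as 8*exp(x)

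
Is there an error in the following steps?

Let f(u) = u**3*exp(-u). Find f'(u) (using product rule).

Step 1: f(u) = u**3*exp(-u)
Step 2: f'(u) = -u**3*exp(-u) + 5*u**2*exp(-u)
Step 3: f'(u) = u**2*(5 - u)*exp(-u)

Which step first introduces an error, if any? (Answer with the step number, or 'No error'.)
Step 2

Step 2 is incorrect due to a wrong coefficient.
The step shows: -u**3*exp(-u) + 5*u**2*exp(-u)
The correct value should be: -u**3*exp(-u) + 3*u**2*exp(-u)

Explanation: The coefficient 3 was incorrectly written as 5: the term 3*u**2*exp(-u) was incorrectly written as 5*u**2*exp(-u)
The later steps are derived from this incorrect expression, so the error originates in Step 2.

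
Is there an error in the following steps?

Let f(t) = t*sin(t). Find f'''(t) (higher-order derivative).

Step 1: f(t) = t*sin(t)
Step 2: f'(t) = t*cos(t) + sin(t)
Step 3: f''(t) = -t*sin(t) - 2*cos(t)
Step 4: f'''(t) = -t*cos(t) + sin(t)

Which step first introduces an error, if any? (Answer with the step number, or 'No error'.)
Step 3

Step 3 is incorrect due to a sign flip.
The step shows: -t*sin(t) - 2*cos(t)
The correct value should be: -t*sin(t) + 2*cos(t)

Explanation: The sign of one term was flipped: the term 2*cos(t) was incorrectly written as -2*cos(t)
The later steps are derived from this incorrect expression, so the error originates in Step 3.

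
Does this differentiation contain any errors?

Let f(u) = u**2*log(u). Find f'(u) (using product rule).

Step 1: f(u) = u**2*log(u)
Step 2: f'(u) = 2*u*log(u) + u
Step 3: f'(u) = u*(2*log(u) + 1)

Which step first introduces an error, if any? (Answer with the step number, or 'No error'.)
No error

All steps in this derivation are correct.
The final answer f'(u) = u*(2*log(u) + 1) is valid.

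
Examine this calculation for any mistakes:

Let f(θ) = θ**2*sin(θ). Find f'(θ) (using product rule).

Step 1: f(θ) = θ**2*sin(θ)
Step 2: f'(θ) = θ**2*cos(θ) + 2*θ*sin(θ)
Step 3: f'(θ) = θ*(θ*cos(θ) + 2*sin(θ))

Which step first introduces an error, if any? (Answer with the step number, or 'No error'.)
No error

All steps in this derivation are correct.
The final answer f'(θ) = θ*(θ*cos(θ) + 2*sin(θ)) is valid.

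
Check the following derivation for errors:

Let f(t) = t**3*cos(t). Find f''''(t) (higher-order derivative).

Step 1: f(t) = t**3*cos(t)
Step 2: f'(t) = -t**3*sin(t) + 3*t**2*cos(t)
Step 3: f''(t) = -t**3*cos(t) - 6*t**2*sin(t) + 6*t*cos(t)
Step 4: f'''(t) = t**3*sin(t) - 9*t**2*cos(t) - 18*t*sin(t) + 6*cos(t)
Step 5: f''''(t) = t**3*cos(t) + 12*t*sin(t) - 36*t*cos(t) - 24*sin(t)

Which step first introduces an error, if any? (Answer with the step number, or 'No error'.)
Step 5

Step 5 is incorrect due to a wrong exponent.
The step shows: t**3*cos(t) + 12*t*sin(t) - 36*t*cos(t) - 24*sin(t)
The correct value should be: t**3*cos(t) + 12*t**2*sin(t) - 36*t*cos(t) - 24*sin(t)

Explanation: The exponent 2 on t was incorrectly written as 1: the term 12*t**2*sin(t) was incorrectly written as 12*t*sin(t)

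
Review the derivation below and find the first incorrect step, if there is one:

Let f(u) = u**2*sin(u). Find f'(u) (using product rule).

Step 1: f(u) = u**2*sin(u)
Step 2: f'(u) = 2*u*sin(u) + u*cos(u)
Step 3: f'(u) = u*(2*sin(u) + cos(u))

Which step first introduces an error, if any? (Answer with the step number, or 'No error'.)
Step 2

Step 2 is incorrect due to a wrong exponent.
The step shows: 2*u*sin(u) + u*cos(u)
The correct value should be: u**2*cos(u) + 2*u*sin(u)

Explanation: The exponent 2 on u was incorrectly written as 1: the term u**2*cos(u) was incorrectly written as u*cos(u)
The later steps are derived from this incorrect expression, so the error originates in Step 2.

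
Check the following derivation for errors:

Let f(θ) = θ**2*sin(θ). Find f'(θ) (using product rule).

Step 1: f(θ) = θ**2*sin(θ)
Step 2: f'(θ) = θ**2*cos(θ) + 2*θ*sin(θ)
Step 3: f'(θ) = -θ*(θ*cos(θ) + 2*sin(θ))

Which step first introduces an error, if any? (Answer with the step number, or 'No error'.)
Step 3

Step 3 is incorrect due to a sign flip.
The step shows: -θ*(θ*cos(θ) + 2*sin(θ))
The correct value should be: θ*(θ*cos(θ) + 2*sin(θ))

Explanation: The sign of the whole expression was flipped: the term θ*(θ*cos(θ) + 2*sin(θ)) was incorrectly written as -θ*(θ*cos(θ) + 2*sin(θ))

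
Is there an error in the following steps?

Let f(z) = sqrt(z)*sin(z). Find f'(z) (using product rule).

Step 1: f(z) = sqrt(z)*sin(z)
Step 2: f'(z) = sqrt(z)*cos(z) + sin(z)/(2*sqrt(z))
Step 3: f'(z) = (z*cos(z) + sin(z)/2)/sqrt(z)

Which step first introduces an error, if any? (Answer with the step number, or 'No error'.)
No error

All steps in this derivation are correct.
The final answer f'(z) = (z*cos(z) + sin(z)/2)/sqrt(z) is valid.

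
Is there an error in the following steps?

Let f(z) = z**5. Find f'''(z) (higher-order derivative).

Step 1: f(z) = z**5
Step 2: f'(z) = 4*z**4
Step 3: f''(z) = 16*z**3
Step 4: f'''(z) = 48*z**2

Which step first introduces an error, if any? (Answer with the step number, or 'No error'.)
Step 2

Step 2 is incorrect due to a wrong coefficient.
The step shows: 4*z**4
The correct value should be: 5*z**4

Explanation: The coefficient 5 was incorrectly written as 4: the term 5*z**4 was incorrectly written as 4*z**4
The later steps are derived from this incorrect expression, so the error originates in Step 2.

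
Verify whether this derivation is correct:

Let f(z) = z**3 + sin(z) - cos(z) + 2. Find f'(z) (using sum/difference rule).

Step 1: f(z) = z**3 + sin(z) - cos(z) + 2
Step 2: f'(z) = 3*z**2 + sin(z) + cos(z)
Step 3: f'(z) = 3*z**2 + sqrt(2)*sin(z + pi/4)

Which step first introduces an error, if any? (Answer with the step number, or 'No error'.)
No error

All steps in this derivation are correct.
The final answer f'(z) = 3*z**2 + sqrt(2)*sin(z + pi/4) is valid.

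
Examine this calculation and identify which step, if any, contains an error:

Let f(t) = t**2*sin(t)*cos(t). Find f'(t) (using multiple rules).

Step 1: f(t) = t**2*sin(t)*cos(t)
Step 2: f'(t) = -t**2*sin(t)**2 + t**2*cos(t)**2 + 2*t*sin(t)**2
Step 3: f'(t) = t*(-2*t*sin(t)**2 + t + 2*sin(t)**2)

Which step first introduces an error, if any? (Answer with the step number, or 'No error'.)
Step 2

Step 2 is incorrect due to a wrong trig function.
The step shows: -t**2*sin(t)**2 + t**2*cos(t)**2 + 2*t*sin(t)**2
The correct value should be: -t**2*sin(t)**2 + t**2*cos(t)**2 + 2*t*sin(t)*cos(t)

Explanation: cos(t) was incorrectly written as sin(t): the term 2*t*sin(t)*cos(t) was incorrectly written as 2*t*sin(t)**2
The later steps are derived from this incorrect expression, so the error originates in Step 2.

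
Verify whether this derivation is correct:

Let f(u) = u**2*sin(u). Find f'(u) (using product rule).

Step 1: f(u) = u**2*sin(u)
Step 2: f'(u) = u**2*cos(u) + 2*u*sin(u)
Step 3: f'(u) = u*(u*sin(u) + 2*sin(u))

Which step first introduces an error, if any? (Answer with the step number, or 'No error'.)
Step 3

Step 3 is incorrect due to a wrong trig function.
The step shows: u*(u*sin(u) + 2*sin(u))
The correct value should be: u*(u*cos(u) + 2*sin(u))

Explanation: cos(u) was incorrectly written as sin(u): the term u*(u*cos(u) + 2*sin(u)) was incorrectly written as u*(u*sin(u) + 2*sin(u))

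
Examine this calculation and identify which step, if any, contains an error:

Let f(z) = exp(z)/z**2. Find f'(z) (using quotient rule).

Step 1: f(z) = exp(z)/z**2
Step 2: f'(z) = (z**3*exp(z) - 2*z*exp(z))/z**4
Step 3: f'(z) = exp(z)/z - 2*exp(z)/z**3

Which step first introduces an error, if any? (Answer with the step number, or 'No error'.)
Step 2

Step 2 is incorrect due to a wrong exponent.
The step shows: (z**3*exp(z) - 2*z*exp(z))/z**4
The correct value should be: (z**2*exp(z) - 2*z*exp(z))/z**4

Explanation: The exponent 2 on z was incorrectly written as 3: the term (z**2*exp(z) - 2*z*exp(z))/z**4 was incorrectly written as (z**3*exp(z) - 2*z*exp(z))/z**4
The later steps are derived from this incorrect expression, so the error originates in Step 2.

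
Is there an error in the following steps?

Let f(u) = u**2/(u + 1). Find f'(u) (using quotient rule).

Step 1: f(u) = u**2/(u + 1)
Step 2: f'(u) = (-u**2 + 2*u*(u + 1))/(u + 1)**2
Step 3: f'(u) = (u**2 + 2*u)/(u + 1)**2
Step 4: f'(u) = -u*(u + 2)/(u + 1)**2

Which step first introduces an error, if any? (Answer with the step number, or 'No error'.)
Step 4

Step 4 is incorrect due to a sign flip.
The step shows: -u*(u + 2)/(u + 1)**2
The correct value should be: u*(u + 2)/(u + 1)**2

Explanation: The sign of the whole expression was flipped: the term u*(u + 2)/(u + 1)**2 was incorrectly written as -u*(u + 2)/(u + 1)**2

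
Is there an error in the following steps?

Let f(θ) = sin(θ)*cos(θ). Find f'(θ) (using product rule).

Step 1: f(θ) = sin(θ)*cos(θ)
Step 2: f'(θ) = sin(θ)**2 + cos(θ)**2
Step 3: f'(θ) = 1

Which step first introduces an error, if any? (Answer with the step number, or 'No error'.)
Step 2

Step 2 is incorrect due to a sign flip.
The step shows: sin(θ)**2 + cos(θ)**2
The correct value should be: -sin(θ)**2 + cos(θ)**2

Explanation: The sign of one term was flipped: the term -sin(θ)**2 was incorrectly written as sin(θ)**2
The later steps are derived from this incorrect expression, so the error originates in Step 2.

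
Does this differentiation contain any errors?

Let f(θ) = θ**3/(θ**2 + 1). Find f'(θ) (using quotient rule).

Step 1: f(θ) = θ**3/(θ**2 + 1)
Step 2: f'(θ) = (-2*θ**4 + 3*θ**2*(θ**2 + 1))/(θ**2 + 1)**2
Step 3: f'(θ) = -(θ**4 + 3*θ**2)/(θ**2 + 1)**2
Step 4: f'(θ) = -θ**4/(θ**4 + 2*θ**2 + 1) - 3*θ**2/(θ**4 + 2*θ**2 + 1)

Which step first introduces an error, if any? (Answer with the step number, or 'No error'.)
Step 3

Step 3 is incorrect due to a sign flip.
The step shows: -(θ**4 + 3*θ**2)/(θ**2 + 1)**2
The correct value should be: (θ**4 + 3*θ**2)/(θ**2 + 1)**2

Explanation: The sign of the whole expression was flipped: the term (θ**4 + 3*θ**2)/(θ**2 + 1)**2 was incorrectly written as -(θ**4 + 3*θ**2)/(θ**2 + 1)**2
The later steps are derived from this incorrect expression, so the error originates in Step 3.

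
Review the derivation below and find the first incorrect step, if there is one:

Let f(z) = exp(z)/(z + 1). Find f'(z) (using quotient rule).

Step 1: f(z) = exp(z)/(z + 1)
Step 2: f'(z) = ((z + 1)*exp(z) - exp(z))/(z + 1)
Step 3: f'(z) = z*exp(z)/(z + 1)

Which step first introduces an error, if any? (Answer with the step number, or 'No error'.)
Step 2

Step 2 is incorrect due to a wrong exponent.
The step shows: ((z + 1)*exp(z) - exp(z))/(z + 1)
The correct value should be: ((z + 1)*exp(z) - exp(z))/(z + 1)**2

Explanation: The exponent -2 on z + 1 was incorrectly written as -1: the term ((z + 1)*exp(z) - exp(z))/(z + 1)**2 was incorrectly written as ((z + 1)*exp(z) - exp(z))/(z + 1)
The later steps are derived from this incorrect expression, so the error originates in Step 2.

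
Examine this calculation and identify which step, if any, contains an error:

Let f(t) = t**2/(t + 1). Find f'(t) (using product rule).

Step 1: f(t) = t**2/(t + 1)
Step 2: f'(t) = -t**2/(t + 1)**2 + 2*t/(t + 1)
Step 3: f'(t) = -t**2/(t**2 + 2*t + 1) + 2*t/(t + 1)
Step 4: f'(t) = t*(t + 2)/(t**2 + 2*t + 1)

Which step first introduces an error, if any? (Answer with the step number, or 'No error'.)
No error

All steps in this derivation are correct.
The final answer f'(t) = t*(t + 2)/(t**2 + 2*t + 1) is valid.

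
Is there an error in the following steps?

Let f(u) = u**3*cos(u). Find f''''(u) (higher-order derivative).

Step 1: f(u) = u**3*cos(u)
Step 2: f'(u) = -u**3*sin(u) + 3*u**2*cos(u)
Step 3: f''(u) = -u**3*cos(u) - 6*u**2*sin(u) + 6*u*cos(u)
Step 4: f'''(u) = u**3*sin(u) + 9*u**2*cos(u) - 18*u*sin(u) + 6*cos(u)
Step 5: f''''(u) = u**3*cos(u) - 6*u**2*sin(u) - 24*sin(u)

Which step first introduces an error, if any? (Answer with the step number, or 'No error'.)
Step 4

Step 4 is incorrect due to a sign flip.
The step shows: u**3*sin(u) + 9*u**2*cos(u) - 18*u*sin(u) + 6*cos(u)
The correct value should be: u**3*sin(u) - 9*u**2*cos(u) - 18*u*sin(u) + 6*cos(u)

Explanation: The sign of one term was flipped: the term -9*u**2*cos(u) was incorrectly written as 9*u**2*cos(u)
The later steps are derived from this incorrect expression, so the error originates in Step 4.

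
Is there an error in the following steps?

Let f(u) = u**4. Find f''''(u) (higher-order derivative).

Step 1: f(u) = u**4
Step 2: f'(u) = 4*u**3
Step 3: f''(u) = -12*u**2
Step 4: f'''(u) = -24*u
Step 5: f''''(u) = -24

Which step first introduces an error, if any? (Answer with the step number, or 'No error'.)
Step 3

Step 3 is incorrect due to a sign flip.
The step shows: -12*u**2
The correct value should be: 12*u**2

Explanation: The sign of the whole expression was flipped: the term 12*u**2 was incorrectly written as -12*u**2
The later steps are derived from this incorrect expression, so the error originates in Step 3.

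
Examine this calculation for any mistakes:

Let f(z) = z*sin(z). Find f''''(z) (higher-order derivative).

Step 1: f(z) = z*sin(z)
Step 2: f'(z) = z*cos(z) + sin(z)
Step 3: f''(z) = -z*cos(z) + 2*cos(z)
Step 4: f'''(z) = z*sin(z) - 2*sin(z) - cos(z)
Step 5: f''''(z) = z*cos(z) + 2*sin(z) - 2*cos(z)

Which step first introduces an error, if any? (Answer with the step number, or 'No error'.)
Step 3

Step 3 is incorrect due to a wrong trig function.
The step shows: -z*cos(z) + 2*cos(z)
The correct value should be: -z*sin(z) + 2*cos(z)

Explanation: sin(z) was incorrectly written as cos(z): the term -z*sin(z) was incorrectly written as -z*cos(z)
The later steps are derived from this incorrect expression, so the error originates in Step 3.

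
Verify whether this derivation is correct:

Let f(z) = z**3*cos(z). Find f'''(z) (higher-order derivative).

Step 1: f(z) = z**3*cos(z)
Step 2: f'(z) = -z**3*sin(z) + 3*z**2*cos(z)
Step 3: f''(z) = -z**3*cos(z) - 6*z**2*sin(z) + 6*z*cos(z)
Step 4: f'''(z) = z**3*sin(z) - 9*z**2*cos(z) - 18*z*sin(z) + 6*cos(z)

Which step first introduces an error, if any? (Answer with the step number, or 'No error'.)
No error

All steps in this derivation are correct.
The final answer f'''(z) = z**3*sin(z) - 9*z**2*cos(z) - 18*z*sin(z) + 6*cos(z) is valid.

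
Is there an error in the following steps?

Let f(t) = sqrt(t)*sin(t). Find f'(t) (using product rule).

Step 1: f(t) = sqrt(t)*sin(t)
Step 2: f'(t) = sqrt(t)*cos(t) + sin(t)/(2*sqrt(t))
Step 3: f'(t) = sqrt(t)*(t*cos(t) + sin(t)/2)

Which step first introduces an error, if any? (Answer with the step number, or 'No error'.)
Step 3

Step 3 is incorrect due to a wrong exponent.
The step shows: sqrt(t)*(t*cos(t) + sin(t)/2)
The correct value should be: (t*cos(t) + sin(t)/2)/sqrt(t)

Explanation: The exponent -1/2 on t was incorrectly written as 1/2: the term (t*cos(t) + sin(t)/2)/sqrt(t) was incorrectly written as sqrt(t)*(t*cos(t) + sin(t)/2)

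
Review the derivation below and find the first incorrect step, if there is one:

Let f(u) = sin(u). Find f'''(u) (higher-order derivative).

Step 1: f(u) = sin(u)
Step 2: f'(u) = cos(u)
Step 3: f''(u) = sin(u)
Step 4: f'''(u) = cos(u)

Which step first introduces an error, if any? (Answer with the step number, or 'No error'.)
Step 3

Step 3 is incorrect due to a sign flip.
The step shows: sin(u)
The correct value should be: -sin(u)

Explanation: The sign of the whole expression was flipped: the term -sin(u) was incorrectly written as sin(u)
The later steps are derived from this incorrect expression, so the error originates in Step 3.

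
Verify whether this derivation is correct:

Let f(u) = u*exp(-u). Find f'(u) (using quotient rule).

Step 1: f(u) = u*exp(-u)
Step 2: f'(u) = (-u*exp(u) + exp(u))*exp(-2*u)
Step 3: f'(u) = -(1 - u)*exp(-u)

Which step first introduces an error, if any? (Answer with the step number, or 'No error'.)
Step 3

Step 3 is incorrect due to a sign flip.
The step shows: -(1 - u)*exp(-u)
The correct value should be: (1 - u)*exp(-u)

Explanation: The sign of the whole expression was flipped: the term (1 - u)*exp(-u) was incorrectly written as -(1 - u)*exp(-u)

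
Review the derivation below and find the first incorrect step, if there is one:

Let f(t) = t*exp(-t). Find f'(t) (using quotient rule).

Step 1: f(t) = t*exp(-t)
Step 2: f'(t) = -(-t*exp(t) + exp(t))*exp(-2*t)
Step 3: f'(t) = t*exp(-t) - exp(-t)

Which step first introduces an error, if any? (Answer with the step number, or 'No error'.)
Step 2

Step 2 is incorrect due to a sign flip.
The step shows: -(-t*exp(t) + exp(t))*exp(-2*t)
The correct value should be: (-t*exp(t) + exp(t))*exp(-2*t)

Explanation: The sign of the whole expression was flipped: the term (-t*exp(t) + exp(t))*exp(-2*t) was incorrectly written as -(-t*exp(t) + exp(t))*exp(-2*t)
The later steps are derived from this incorrect expression, so the error originates in Step 2.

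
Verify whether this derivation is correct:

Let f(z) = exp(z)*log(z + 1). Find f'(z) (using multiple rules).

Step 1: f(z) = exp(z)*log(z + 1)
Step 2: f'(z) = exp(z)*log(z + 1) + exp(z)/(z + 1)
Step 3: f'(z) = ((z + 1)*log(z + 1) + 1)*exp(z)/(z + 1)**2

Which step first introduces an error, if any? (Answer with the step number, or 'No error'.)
Step 3

Step 3 is incorrect due to a wrong exponent.
The step shows: ((z + 1)*log(z + 1) + 1)*exp(z)/(z + 1)**2
The correct value should be: ((z + 1)*log(z + 1) + 1)*exp(z)/(z + 1)

Explanation: The exponent -1 on z + 1 was incorrectly written as -2: the term ((z + 1)*log(z + 1) + 1)*exp(z)/(z + 1) was incorrectly written as ((z + 1)*log(z + 1) + 1)*exp(z)/(z + 1)**2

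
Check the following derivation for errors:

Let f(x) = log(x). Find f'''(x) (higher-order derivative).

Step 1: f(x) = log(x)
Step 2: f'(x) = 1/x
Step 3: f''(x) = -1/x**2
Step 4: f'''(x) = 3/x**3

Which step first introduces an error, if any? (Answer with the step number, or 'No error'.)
Step 4

Step 4 is incorrect due to a wrong coefficient.
The step shows: 3/x**3
The correct value should be: 2/x**3

Explanation: The coefficient 2 was incorrectly written as 3: the term 2/x**3 was incorrectly written as 3/x**3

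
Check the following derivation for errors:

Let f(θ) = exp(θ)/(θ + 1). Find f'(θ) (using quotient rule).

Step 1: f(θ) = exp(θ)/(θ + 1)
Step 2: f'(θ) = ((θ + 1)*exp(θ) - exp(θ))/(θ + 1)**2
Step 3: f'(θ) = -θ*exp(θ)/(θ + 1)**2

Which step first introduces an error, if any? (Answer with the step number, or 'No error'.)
Step 3

Step 3 is incorrect due to a sign flip.
The step shows: -θ*exp(θ)/(θ + 1)**2
The correct value should be: θ*exp(θ)/(θ + 1)**2

Explanation: The sign of the whole expression was flipped: the term θ*exp(θ)/(θ + 1)**2 was incorrectly written as -θ*exp(θ)/(θ + 1)**2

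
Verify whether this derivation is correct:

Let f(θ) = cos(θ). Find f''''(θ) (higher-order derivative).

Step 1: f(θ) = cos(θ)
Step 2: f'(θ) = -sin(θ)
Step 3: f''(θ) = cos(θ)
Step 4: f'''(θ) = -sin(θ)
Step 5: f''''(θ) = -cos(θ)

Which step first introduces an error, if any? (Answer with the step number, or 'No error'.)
Step 3

Step 3 is incorrect due to a sign flip.
The step shows: cos(θ)
The correct value should be: -cos(θ)

Explanation: The sign of the whole expression was flipped: the term -cos(θ) was incorrectly written as cos(θ)
The later steps are derived from this incorrect expression, so the error originates in Step 3.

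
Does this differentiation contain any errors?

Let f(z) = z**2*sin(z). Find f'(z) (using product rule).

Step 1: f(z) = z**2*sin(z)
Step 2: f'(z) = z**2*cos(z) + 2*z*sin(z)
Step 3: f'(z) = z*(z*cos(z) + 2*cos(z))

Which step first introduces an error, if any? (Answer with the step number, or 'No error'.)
Step 3

Step 3 is incorrect due to a wrong trig function.
The step shows: z*(z*cos(z) + 2*cos(z))
The correct value should be: z*(z*cos(z) + 2*sin(z))

Explanation: sin(z) was incorrectly written as cos(z): the term z*(z*cos(z) + 2*sin(z)) was incorrectly written as z*(z*cos(z) + 2*cos(z))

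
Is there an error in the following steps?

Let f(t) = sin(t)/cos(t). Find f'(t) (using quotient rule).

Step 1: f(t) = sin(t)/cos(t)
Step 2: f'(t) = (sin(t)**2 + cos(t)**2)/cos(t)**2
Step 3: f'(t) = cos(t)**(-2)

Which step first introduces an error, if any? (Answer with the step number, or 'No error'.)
No error

All steps in this derivation are correct.
The final answer f'(t) = cos(t)**(-2) is valid.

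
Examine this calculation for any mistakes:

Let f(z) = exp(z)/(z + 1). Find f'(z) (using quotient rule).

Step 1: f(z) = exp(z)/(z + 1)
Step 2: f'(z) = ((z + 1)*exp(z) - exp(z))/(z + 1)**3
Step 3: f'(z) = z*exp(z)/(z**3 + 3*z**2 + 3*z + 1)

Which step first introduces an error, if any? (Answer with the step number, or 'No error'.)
Step 2

Step 2 is incorrect due to a wrong exponent.
The step shows: ((z + 1)*exp(z) - exp(z))/(z + 1)**3
The correct value should be: ((z + 1)*exp(z) - exp(z))/(z + 1)**2

Explanation: The exponent -2 on z + 1 was incorrectly written as -3: the term ((z + 1)*exp(z) - exp(z))/(z + 1)**2 was incorrectly written as ((z + 1)*exp(z) - exp(z))/(z + 1)**3
The later steps are derived from this incorrect expression, so the error originates in Step 2.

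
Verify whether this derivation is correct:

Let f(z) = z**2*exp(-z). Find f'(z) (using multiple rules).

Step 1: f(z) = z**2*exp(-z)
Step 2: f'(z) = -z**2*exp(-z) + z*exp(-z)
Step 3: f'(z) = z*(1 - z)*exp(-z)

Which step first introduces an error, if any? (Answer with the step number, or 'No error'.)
Step 2

Step 2 is incorrect due to a wrong coefficient.
The step shows: -z**2*exp(-z) + z*exp(-z)
The correct value should be: -z**2*exp(-z) + 2*z*exp(-z)

Explanation: The coefficient 2 was incorrectly written as 1: the term 2*z*exp(-z) was incorrectly written as z*exp(-z)
The later steps are derived from this incorrect expression, so the error originates in Step 2.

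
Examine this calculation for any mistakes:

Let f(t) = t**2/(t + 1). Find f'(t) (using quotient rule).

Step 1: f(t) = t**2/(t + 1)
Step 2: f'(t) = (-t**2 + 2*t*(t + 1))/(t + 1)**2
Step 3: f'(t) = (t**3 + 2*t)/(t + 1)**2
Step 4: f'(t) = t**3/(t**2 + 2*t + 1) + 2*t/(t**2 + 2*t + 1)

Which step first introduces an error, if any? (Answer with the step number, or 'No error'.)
Step 3

Step 3 is incorrect due to a wrong exponent.
The step shows: (t**3 + 2*t)/(t + 1)**2
The correct value should be: (t**2 + 2*t)/(t + 1)**2

Explanation: The exponent 2 on t was incorrectly written as 3: the term (t**2 + 2*t)/(t + 1)**2 was incorrectly written as (t**3 + 2*t)/(t + 1)**2
The later steps are derived from this incorrect expression, so the error originates in Step 3.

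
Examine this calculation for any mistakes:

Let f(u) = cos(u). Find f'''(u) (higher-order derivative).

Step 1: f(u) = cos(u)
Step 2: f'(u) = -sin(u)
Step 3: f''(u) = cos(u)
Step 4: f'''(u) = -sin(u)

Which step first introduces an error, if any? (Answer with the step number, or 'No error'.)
Step 3

Step 3 is incorrect due to a sign flip.
The step shows: cos(u)
The correct value should be: -cos(u)

Explanation: The sign of the whole expression was flipped: the term -cos(u) was incorrectly written as cos(u)
The later steps are derived from this incorrect expression, so the error originates in Step 3.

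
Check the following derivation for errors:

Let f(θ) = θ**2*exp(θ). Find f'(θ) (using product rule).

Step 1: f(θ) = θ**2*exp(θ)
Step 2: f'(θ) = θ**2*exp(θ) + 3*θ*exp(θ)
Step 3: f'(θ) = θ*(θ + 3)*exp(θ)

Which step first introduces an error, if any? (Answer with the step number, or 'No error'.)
Step 2

Step 2 is incorrect due to a wrong coefficient.
The step shows: θ**2*exp(θ) + 3*θ*exp(θ)
The correct value should be: θ**2*exp(θ) + 2*θ*exp(θ)

Explanation: The coefficient 2 was incorrectly written as 3: the term 2*θ*exp(θ) was incorrectly written as 3*θ*exp(θ)
The later steps are derived from this incorrect expression, so the error originates in Step 2.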